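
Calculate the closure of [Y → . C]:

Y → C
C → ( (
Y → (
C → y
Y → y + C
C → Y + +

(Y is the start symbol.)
{ [C → . ( (], [C → . Y + +], [C → . y], [Y → . (], [Y → . C], [Y → . y + C] }

To compute CLOSURE, for each item [A → α.Bβ] where B is a non-terminal, add [B → .γ] for all productions B → γ; repeat for the newly added items until nothing changes.

Start with: [Y → . C]
  [Y → . C] has the dot before C: add [C → . ( (], [C → . y], [C → . Y + +]
  [C → . Y + +] has the dot before Y: add [Y → . (], [Y → . y + C]
No further items can be added.

CLOSURE = { [C → . ( (], [C → . Y + +], [C → . y], [Y → . (], [Y → . C], [Y → . y + C] }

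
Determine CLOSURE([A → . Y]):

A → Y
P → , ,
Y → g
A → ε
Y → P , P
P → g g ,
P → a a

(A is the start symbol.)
Start with: [A → . Y]
  [A → . Y] has the dot before Y: add [Y → . g], [Y → . P , P]
  [Y → . P , P] has the dot before P: add [P → . , ,], [P → . g g ,], [P → . a a]
No further items can be added.

CLOSURE = { [A → . Y], [P → . , ,], [P → . a a], [P → . g g ,], [Y → . P , P], [Y → . g] }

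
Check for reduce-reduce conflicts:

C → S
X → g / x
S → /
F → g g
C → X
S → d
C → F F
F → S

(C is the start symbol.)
Yes — I4: [C → S .] vs [F → S .]

Augment with C' → C and build the canonical LR(0) collection (I0 = CLOSURE({[C' → . C]}), then GOTO on every symbol after a dot until no new states appear). It has 14 states:
  I0: { [C → . F F], [C → . S], [C → . X], [C' → . C], [F → . S], [F → . g g], [S → . /], [S → . d], [X → . g / x] }  — shift
  I1: { [S → / .] }  — reduce
  I2: { [C' → C .] }  — accept
  I3: { [C → F . F], [F → . S], [F → . g g], [S → . /], [S → . d] }  — shift
  I4: { [C → S .], [F → S .] }  — 2 reduces
  I5: { [C → X .] }  — reduce
  I6: { [S → d .] }  — reduce
  I7: { [F → g . g], [X → g . / x] }  — shift
  I8: { [X → g / . x] }  — shift
  I9: { [F → g g .] }  — reduce
  I10: { [X → g / x .] }  — reduce
  I11: { [C → F F .] }  — reduce
  I12: { [F → S .] }  — reduce
  I13: { [F → g . g] }  — shift

I4 contains complete items [C → S .], [F → S .] — reduce-reduce conflict.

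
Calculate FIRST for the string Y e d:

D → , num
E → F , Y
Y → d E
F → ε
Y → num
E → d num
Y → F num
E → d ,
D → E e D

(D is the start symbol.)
FIRST sets of the non-terminals involved (from the grammar, by fixed-point iteration):
  FIRST(Y) = { 'd', 'num' }

To compute FIRST(Y e d), process the symbols left to right:
Symbol Y is a non-terminal. Add FIRST(Y) \ {ε} = { 'd', 'num' }
Y is not nullable (ε ∉ FIRST(Y)), so stop here.
FIRST(Y e d) = { 'd', 'num' }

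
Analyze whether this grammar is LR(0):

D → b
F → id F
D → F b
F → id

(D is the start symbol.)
No. Shift-reduce conflict between [F → id .] and [F → . id]

A grammar is LR(0) if no state in the canonical LR(0) collection has:
  - both a shift item (dot before a terminal) and a complete item (shift-reduce conflict), or
  - two or more complete items (reduce-reduce conflict; the accept item [D' → D .] counts as a complete item here).

Augment with D' → D and build the canonical LR(0) collection (I0 = CLOSURE({[D' → . D]}), then GOTO on every symbol after a dot until no new states appear). It has 7 states:
  I0: { [D → . F b], [D → . b], [D' → . D], [F → . id F], [F → . id] }  — shift
  I1: { [D' → D .] }  — accept
  I2: { [D → F . b] }  — shift
  I3: { [D → b .] }  — reduce
  I4: { [F → . id F], [F → . id], [F → id . F], [F → id .] }  — shift, reduce
  I5: { [F → id F .] }  — reduce
  I6: { [D → F b .] }  — reduce

Conflict in state I4:
  Shift-reduce conflict between [F → id .] and [F → . id]
So the grammar is NOT LR(0).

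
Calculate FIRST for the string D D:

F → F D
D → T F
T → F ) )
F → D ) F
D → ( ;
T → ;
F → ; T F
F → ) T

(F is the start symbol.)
{ '(', ')', ';' }

FIRST sets of the non-terminals involved (from the grammar, by fixed-point iteration):
  FIRST(D) = { '(', ')', ';' }

To compute FIRST(D D), process the symbols left to right:
Symbol D is a non-terminal. Add FIRST(D) \ {ε} = { '(', ')', ';' }
D is not nullable (ε ∉ FIRST(D)), so stop here.
FIRST(D D) = { '(', ')', ';' }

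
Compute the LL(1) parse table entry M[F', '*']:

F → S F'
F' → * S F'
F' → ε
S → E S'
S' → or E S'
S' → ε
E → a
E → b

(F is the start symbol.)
To find M[F', '*'], we find productions for F' where '*' is in the predict set (PREDICT(N → α) = (FIRST(α) \ {ε}) ∪ (FOLLOW(N) if α ⇒* ε)).

Relevant sets:
  FOLLOW(F') = { $ }

F' → * S F': PREDICT = { '*' }
  '*' is in predict set, so this production goes in M[F', '*']
F' → ε: PREDICT = { $ }

M[F', '*'] = F' → * S F'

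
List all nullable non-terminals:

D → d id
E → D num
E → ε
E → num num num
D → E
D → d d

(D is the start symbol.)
A non-terminal is nullable if it can derive ε (the empty string): either it has an ε-production, or it has a production whose right-hand side consists entirely of nullable non-terminals.

ε-productions: E → ε
So E is immediately nullable.
D → E: every symbol on the right is nullable, so D is nullable too.
Every non-terminal is now nullable.
Nullable = { 'D', 'E' }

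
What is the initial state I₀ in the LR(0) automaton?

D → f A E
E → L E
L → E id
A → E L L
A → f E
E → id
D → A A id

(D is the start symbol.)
{ [A → . E L L], [A → . f E], [D → . A A id], [D → . f A E], [D' → . D], [E → . L E], [E → . id], [L → . E id] }

First, augment the grammar with D' → D
I₀ = CLOSURE({ [D' → . D] }):
  [D' → . D] has the dot before D: add [D → . f A E], [D → . A A id]
  [D → . A A id] has the dot before A: add [A → . E L L], [A → . f E]
  [A → . E L L] has the dot before E: add [E → . L E], [E → . id]
  [E → . L E] has the dot before L: add [L → . E id]
No further items can be added.

I₀ = { [A → . E L L], [A → . f E], [D → . A A id], [D → . f A E], [D' → . D], [E → . L E], [E → . id], [L → . E id] }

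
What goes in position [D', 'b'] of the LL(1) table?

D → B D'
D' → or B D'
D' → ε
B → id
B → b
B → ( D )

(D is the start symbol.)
To find M[D', 'b'], we find productions for D' where 'b' is in the predict set (PREDICT(N → α) = (FIRST(α) \ {ε}) ∪ (FOLLOW(N) if α ⇒* ε)).

Relevant sets:
  FOLLOW(D') = { $, ')' }

D' → or B D': PREDICT = { 'or' }
D' → ε: PREDICT = { $, ')' }

M[D', 'b'] is empty (no production applies)

Answer: Empty (error entry)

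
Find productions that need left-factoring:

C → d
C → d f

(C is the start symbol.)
Left-factoring is needed when two productions for the same non-terminal
share a common prefix on the right-hand side.

Productions for C:
  C → d
  C → d f

Found common prefix 'd' in productions for C

Answer: Yes, C has productions with common prefix 'd'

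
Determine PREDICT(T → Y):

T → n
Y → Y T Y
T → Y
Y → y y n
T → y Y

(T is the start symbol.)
PREDICT(T → Y) = (FIRST(RHS) \ {ε}) ∪ (FOLLOW(T) if ε ∈ FIRST(RHS), i.e. RHS ⇒* ε)
FIRST(Y) = { 'y' }
FIRST(Y) = { 'y' }
ε ∉ FIRST(Y), so FOLLOW(T) is not added.
PREDICT(T → Y) = { 'y' }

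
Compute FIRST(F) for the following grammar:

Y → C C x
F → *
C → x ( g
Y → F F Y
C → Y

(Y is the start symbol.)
{ '*' }

From F → *:
  - '*' is a terminal: add '*' and stop

Collecting: FIRST(F) = { '*' }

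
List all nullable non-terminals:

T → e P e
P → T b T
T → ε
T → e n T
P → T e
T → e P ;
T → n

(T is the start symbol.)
ε-productions: T → ε
So T is immediately nullable.
No further non-terminal can be added: every production for the remaining non-terminals contains a terminal or a non-nullable non-terminal.
Nullable = { 'T' }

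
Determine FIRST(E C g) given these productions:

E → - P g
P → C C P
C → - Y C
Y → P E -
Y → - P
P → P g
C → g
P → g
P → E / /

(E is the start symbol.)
FIRST sets of the non-terminals involved (from the grammar, by fixed-point iteration):
  FIRST(E) = { '-' }

To compute FIRST(E C g), process the symbols left to right:
Symbol E is a non-terminal. Add FIRST(E) \ {ε} = { '-' }
E is not nullable (ε ∉ FIRST(E)), so stop here.
FIRST(E C g) = { '-' }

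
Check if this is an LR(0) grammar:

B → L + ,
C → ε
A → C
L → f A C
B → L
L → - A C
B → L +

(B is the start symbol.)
No. Shift-reduce conflict between [B → L .] and [B → L . +]

Augment with B' → B and build the canonical LR(0) collection (I0 = CLOSURE({[B' → . B]}), then GOTO on every symbol after a dot until no new states appear). It has 12 states:
  I0: { [B → . L + ,], [B → . L +], [B → . L], [B' → . B], [L → . - A C], [L → . f A C] }  — shift
  I1: { [A → . C], [C → .], [L → - . A C] }  — reduce
  I2: { [B' → B .] }  — accept
  I3: { [B → L . + ,], [B → L . +], [B → L .] }  — shift, reduce
  I4: { [A → . C], [C → .], [L → f . A C] }  — reduce
  I5: { [C → .], [L → f A . C] }  — reduce
  I6: { [A → C .] }  — reduce
  I7: { [L → f A C .] }  — reduce
  I8: { [B → L + . ,], [B → L + .] }  — shift, reduce
  I9: { [B → L + , .] }  — reduce
  I10: { [C → .], [L → - A . C] }  — reduce
  I11: { [L → - A C .] }  — reduce

Conflict in state I3:
  Shift-reduce conflict between [B → L .] and [B → L . +]
So the grammar is NOT LR(0).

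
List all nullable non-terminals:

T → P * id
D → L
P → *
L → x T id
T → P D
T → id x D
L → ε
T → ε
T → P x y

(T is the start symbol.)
A non-terminal is nullable if it can derive ε (the empty string): either it has an ε-production, or it has a production whose right-hand side consists entirely of nullable non-terminals.

ε-productions: L → ε, T → ε
So L, T are immediately nullable.
D → L: every symbol on the right is nullable, so D is nullable too.
No further non-terminal can be added: every production for the remaining non-terminals contains a terminal or a non-nullable non-terminal.
Nullable = { 'D', 'L', 'T' }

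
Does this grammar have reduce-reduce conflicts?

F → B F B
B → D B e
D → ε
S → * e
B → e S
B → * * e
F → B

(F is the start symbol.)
A reduce-reduce conflict occurs when an LR(0) state has two complete items [A → α .] and [B → β .] — both call for a reduction, and with no lookahead the parser cannot choose between them.

Augment with F' → F and build the canonical LR(0) collection (I0 = CLOSURE({[F' → . F]}), then GOTO on every symbol after a dot until no new states appear). It has 15 states:
  I0: { [B → . * * e], [B → . D B e], [B → . e S], [D → .], [F → . B F B], [F → . B], [F' → . F] }  — shift, reduce
  I1: { [B → * . * e] }  — shift
  I2: { [B → . * * e], [B → . D B e], [B → . e S], [D → .], [F → . B F B], [F → . B], [F → B . F B], [F → B .] }  — shift, 2 reduces
  I3: { [B → . * * e], [B → . D B e], [B → . e S], [B → D . B e], [D → .] }  — shift, reduce
  I4: { [F' → F .] }  — accept
  I5: { [B → e . S], [S → . * e] }  — shift
  I6: { [S → * . e] }  — shift
  I7: { [B → e S .] }  — reduce
  I8: { [S → * e .] }  — reduce
  I9: { [B → D B . e] }  — shift
  I10: { [B → D B e .] }  — reduce
  I11: { [B → . * * e], [B → . D B e], [B → . e S], [D → .], [F → B F . B] }  — shift, reduce
  I12: { [F → B F B .] }  — reduce
  I13: { [B → * * . e] }  — shift
  I14: { [B → * * e .] }  — reduce

I2 contains complete items [D → .], [F → B .] — reduce-reduce conflict.

Answer: Yes — I2: [D → .] vs [F → B .]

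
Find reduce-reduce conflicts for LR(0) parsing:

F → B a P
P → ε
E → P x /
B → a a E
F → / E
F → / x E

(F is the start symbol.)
No reduce-reduce conflicts

Augment with F' → F and build the canonical LR(0) collection (I0 = CLOSURE({[F' → . F]}), then GOTO on every symbol after a dot until no new states appear). It has 15 states:
  I0: { [B → . a a E], [F → . / E], [F → . / x E], [F → . B a P], [F' → . F] }  — shift
  I1: { [E → . P x /], [F → / . E], [F → / . x E], [P → .] }  — shift, reduce
  I2: { [F → B . a P] }  — shift
  I3: { [F' → F .] }  — accept
  I4: { [B → a . a E] }  — shift
  I5: { [B → a a . E], [E → . P x /], [P → .] }  — reduce
  I6: { [B → a a E .] }  — reduce
  I7: { [E → P . x /] }  — shift
  I8: { [E → P x . /] }  — shift
  I9: { [E → P x / .] }  — reduce
  I10: { [F → B a . P], [P → .] }  — reduce
  I11: { [F → B a P .] }  — reduce
  I12: { [F → / E .] }  — reduce
  I13: { [E → . P x /], [F → / x . E], [P → .] }  — reduce
  I14: { [F → / x E .] }  — reduce

No state contains more than one complete item.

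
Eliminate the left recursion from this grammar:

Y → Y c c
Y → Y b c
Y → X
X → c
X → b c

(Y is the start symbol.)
Y is directly left-recursive. The standard transformation for
  A → A α₁ | ... | A α_m | β₁ | ... | β_n
is
  A  → β₁ A' | ... | β_n A'
  A' → α₁ A' | ... | α_m A' | ε

Y → X becomes Y → X Y'
Y → Y c c becomes Y' → c c Y'
Y → Y b c becomes Y' → b c Y'
Add Y' → ε

Productions for other non-terminals are unchanged:
  X → c
  X → b c

Resulting grammar:
Y → X Y'
Y' → c c Y'
Y' → b c Y'
Y' → ε
X → c
X → b c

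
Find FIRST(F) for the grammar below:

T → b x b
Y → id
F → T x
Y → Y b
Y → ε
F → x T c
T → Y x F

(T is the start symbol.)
FIRST sets of the other non-terminals involved (by the same procedure, iterated to a fixed point):
  FIRST(T) = { 'b', 'id', 'x' }

From F → T x:
  - T is a non-terminal: add FIRST(T) \ {ε} = { 'b', 'id', 'x' }
    T is not nullable, so stop
From F → x T c:
  - x is a terminal: add 'x' and stop

Collecting: FIRST(F) = { 'b', 'id', 'x' }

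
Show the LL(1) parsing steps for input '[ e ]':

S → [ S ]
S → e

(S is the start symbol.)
LL(1) parsing maintains a stack (initially the start symbol over $) and the input. At each step: if the stack top is a terminal, match it against the current input token; if it is a non-terminal N, replace it with the RHS of M[N, lookahead] (the unique production whose predict set contains the lookahead).

Stack is shown with the top on the left.

Stack    Input    Action
------------------------
S $      [ e ] $  output S → [ S ]
[ S ] $  [ e ] $  match '['
S ] $    e ] $    output S → e
e ] $    e ] $    match 'e'
] $      ] $      match ']'
$        $        accept

The string is accepted.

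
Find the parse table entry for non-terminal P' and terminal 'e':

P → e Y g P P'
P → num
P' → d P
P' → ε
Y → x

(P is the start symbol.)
Empty (error entry)

To find M[P', 'e'], we find productions for P' where 'e' is in the predict set (PREDICT(N → α) = (FIRST(α) \ {ε}) ∪ (FOLLOW(N) if α ⇒* ε)).

Relevant sets:
  FOLLOW(P') = { $, 'd' }

P' → d P: PREDICT = { 'd' }
P' → ε: PREDICT = { $, 'd' }

M[P', 'e'] is empty (no production applies)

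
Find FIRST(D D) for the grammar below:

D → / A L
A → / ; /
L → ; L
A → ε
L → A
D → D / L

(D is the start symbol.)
FIRST sets of the non-terminals involved (from the grammar, by fixed-point iteration):
  FIRST(D) = { '/' }

To compute FIRST(D D), process the symbols left to right:
Symbol D is a non-terminal. Add FIRST(D) \ {ε} = { '/' }
D is not nullable (ε ∉ FIRST(D)), so stop here.
FIRST(D D) = { '/' }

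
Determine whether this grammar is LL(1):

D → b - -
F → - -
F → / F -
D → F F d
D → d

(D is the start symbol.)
A grammar is LL(1) if for each non-terminal N with multiple productions, the predict sets of those productions are pairwise disjoint, where PREDICT(N → α) = (FIRST(α) \ {ε}) ∪ (FOLLOW(N) if α ⇒* ε).

Relevant sets:
  FIRST(F) = { '-', '/' }

For D:
  PREDICT(D → b '-' '-') = { 'b' }
  PREDICT(D → F F d) = { '-', '/' }
  PREDICT(D → d) = { 'd' }
For F:
  PREDICT(F → '-' '-') = { '-' }
  PREDICT(F → '/' F '-') = { '/' }

All predict sets are disjoint. The grammar IS LL(1).

Answer: Yes, the grammar is LL(1).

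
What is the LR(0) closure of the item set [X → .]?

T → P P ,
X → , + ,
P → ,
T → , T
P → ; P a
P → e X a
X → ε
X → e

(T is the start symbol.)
To compute CLOSURE, for each item [A → α.Bβ] where B is a non-terminal, add [B → .γ] for all productions B → γ; repeat for the newly added items until nothing changes.

Start with: [X → .]
The dot is at the end, so nothing is added.

CLOSURE = { [X → .] }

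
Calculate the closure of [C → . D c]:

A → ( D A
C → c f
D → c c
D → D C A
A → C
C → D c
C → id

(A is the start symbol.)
To compute CLOSURE, for each item [A → α.Bβ] where B is a non-terminal, add [B → .γ] for all productions B → γ; repeat for the newly added items until nothing changes.

Start with: [C → . D c]
  [C → . D c] has the dot before D: add [D → . c c], [D → . D C A]
No further items can be added.

CLOSURE = { [C → . D c], [D → . D C A], [D → . c c] }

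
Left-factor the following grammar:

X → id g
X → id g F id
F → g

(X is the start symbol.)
Left-factoring transforms A → αβ₁ | αβ₂ into A → αA' and A' → β₁ | β₂
(α is the longest common prefix among the alternatives). Repeat until
no nonterminal has two alternatives with a common prefix.

Round 1: X has alternatives sharing prefix 'id g'. Introduce X': X → id g X'
  Add: X' → ε
  Add: X' → F id

No remaining common prefixes — done.

Resulting grammar:
X → id g X'
X' → ε
X' → F id
F → g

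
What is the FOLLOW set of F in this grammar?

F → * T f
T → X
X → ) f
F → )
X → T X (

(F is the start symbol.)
F is the start symbol, so $ ∈ FOLLOW(F).
F does not occur on any right-hand side.

Taking the union: FOLLOW(F) = { $ }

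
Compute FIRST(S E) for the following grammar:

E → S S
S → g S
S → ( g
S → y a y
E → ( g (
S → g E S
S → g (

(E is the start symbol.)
FIRST sets of the non-terminals involved (from the grammar, by fixed-point iteration):
  FIRST(S) = { '(', 'g', 'y' }

To compute FIRST(S E), process the symbols left to right:
Symbol S is a non-terminal. Add FIRST(S) \ {ε} = { '(', 'g', 'y' }
S is not nullable (ε ∉ FIRST(S)), so stop here.
FIRST(S E) = { '(', 'g', 'y' }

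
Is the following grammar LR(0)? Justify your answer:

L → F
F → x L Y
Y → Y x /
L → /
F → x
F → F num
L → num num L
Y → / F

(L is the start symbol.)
A grammar is LR(0) if no state in the canonical LR(0) collection has:
  - both a shift item (dot before a terminal) and a complete item (shift-reduce conflict), or
  - two or more complete items (reduce-reduce conflict; the accept item [L' → L .] counts as a complete item here).

Augment with L' → L and build the canonical LR(0) collection (I0 = CLOSURE({[L' → . L]}), then GOTO on every symbol after a dot until no new states appear). It has 15 states:
  I0: { [F → . F num], [F → . x L Y], [F → . x], [L → . /], [L → . F], [L → . num num L], [L' → . L] }  — shift
  I1: { [L → / .] }  — reduce
  I2: { [F → F . num], [L → F .] }  — shift, reduce
  I3: { [L' → L .] }  — accept
  I4: { [L → num . num L] }  — shift
  I5: { [F → . F num], [F → . x L Y], [F → . x], [F → x . L Y], [F → x .], [L → . /], [L → . F], [L → . num num L] }  — shift, reduce
  I6: { [F → x L . Y], [Y → . / F], [Y → . Y x /] }  — shift
  I7: { [F → . F num], [F → . x L Y], [F → . x], [Y → / . F] }  — shift
  I8: { [F → x L Y .], [Y → Y . x /] }  — shift, reduce
  I9: { [Y → Y x . /] }  — shift
  I10: { [Y → Y x / .] }  — reduce
  I11: { [F → F . num], [Y → / F .] }  — shift, reduce
  I12: { [F → F num .] }  — reduce
  I13: { [F → . F num], [F → . x L Y], [F → . x], [L → . /], [L → . F], [L → . num num L], [L → num num . L] }  — shift
  I14: { [L → num num L .] }  — reduce

Conflict in state I2:
  Shift-reduce conflict between [L → F .] and [F → F . num]
So the grammar is NOT LR(0).

Answer: No. Shift-reduce conflict between [L → F .] and [F → F . num]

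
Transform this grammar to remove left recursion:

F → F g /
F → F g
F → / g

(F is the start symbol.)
F is directly left-recursive. The standard transformation for
  A → A α₁ | ... | A α_m | β₁ | ... | β_n
is
  A  → β₁ A' | ... | β_n A'
  A' → α₁ A' | ... | α_m A' | ε

F → / g becomes F → / g F'
F → F g / becomes F' → g / F'
F → F g becomes F' → g F'
Add F' → ε

Resulting grammar:
F → / g F'
F' → g / F'
F' → g F'
F' → ε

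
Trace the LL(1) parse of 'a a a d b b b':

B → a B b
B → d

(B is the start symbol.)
LL(1) parsing maintains a stack (initially the start symbol over $) and the input. At each step: if the stack top is a terminal, match it against the current input token; if it is a non-terminal N, replace it with the RHS of M[N, lookahead] (the unique production whose predict set contains the lookahead).

Stack is shown with the top on the left.

Stack        Input            Action
------------------------------------
B $          a a a d b b b $  output B → a B b
a B b $      a a a d b b b $  match 'a'
B b $        a a d b b b $    output B → a B b
a B b b $    a a d b b b $    match 'a'
B b b $      a d b b b $      output B → a B b
a B b b b $  a d b b b $      match 'a'
B b b b $    d b b b $        output B → d
d b b b $    d b b b $        match 'd'
b b b $      b b b $          match 'b'
b b $        b b $            match 'b'
b $          b $              match 'b'
$            $                accept

The string is accepted.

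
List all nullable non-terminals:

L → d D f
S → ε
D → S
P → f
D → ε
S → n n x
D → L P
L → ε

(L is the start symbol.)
A non-terminal is nullable if it can derive ε (the empty string): either it has an ε-production, or it has a production whose right-hand side consists entirely of nullable non-terminals.

ε-productions: S → ε, D → ε, L → ε
So S, D, L are immediately nullable.
No further non-terminal can be added: every production for the remaining non-terminals contains a terminal or a non-nullable non-terminal.
Nullable = { 'D', 'L', 'S' }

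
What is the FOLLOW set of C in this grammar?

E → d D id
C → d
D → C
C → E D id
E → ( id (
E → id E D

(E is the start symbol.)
{ $, '(', 'd', 'id' }

In D → C: C is at the end, add FOLLOW(D)

The FOLLOW sets referred to above (computed the same way, to a fixed point):
  FOLLOW(D) = { $, '(', 'd', 'id' }

Taking the union: FOLLOW(C) = { $, '(', 'd', 'id' }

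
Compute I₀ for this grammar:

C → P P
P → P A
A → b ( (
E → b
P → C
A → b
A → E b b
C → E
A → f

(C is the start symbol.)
{ [C → . E], [C → . P P], [C' → . C], [E → . b], [P → . C], [P → . P A] }

First, augment the grammar with C' → C
I₀ = CLOSURE({ [C' → . C] }):
  [C' → . C] has the dot before C: add [C → . P P], [C → . E]
  [C → . P P] has the dot before P: add [P → . P A], [P → . C]
  [C → . E] has the dot before E: add [E → . b]
No further items can be added.

I₀ = { [C → . E], [C → . P P], [C' → . C], [E → . b], [P → . C], [P → . P A] }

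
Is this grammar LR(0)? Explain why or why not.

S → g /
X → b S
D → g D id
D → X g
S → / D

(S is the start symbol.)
Yes, the grammar is LR(0)

A grammar is LR(0) if no state in the canonical LR(0) collection has:
  - both a shift item (dot before a terminal) and a complete item (shift-reduce conflict), or
  - two or more complete items (reduce-reduce conflict; the accept item [S' → S .] counts as a complete item here).

Augment with S' → S and build the canonical LR(0) collection (I0 = CLOSURE({[S' → . S]}), then GOTO on every symbol after a dot until no new states appear). It has 13 states:
  I0: { [S → . / D], [S → . g /], [S' → . S] }  — shift
  I1: { [D → . X g], [D → . g D id], [S → / . D], [X → . b S] }  — shift
  I2: { [S' → S .] }  — accept
  I3: { [S → g . /] }  — shift
  I4: { [S → g / .] }  — reduce
  I5: { [S → / D .] }  — reduce
  I6: { [D → X . g] }  — shift
  I7: { [S → . / D], [S → . g /], [X → b . S] }  — shift
  I8: { [D → . X g], [D → . g D id], [D → g . D id], [X → . b S] }  — shift
  I9: { [D → g D . id] }  — shift
  I10: { [D → g D id .] }  — reduce
  I11: { [X → b S .] }  — reduce
  I12: { [D → X g .] }  — reduce

Every state is either a pure shift/goto state or contains exactly one complete item and nothing to shift — no conflicts. The grammar is LR(0).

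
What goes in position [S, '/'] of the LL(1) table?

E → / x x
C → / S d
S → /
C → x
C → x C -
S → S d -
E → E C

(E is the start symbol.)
To find M[S, '/'], we find productions for S where '/' is in the predict set (PREDICT(N → α) = (FIRST(α) \ {ε}) ∪ (FOLLOW(N) if α ⇒* ε)).

Relevant sets:
  FIRST(S) = { '/' }

S → /: PREDICT = { '/' }
  '/' is in predict set, so this production goes in M[S, '/']
S → S d -: PREDICT = { '/' }
  '/' is in predict set, so this production goes in M[S, '/']

M[S, '/'] = S → /, S → S d -  (a multiply-defined cell — the grammar is not LL(1))

Answer: S → /, S → S d -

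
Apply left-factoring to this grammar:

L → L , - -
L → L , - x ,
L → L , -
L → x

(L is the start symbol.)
Left-factoring transforms A → αβ₁ | αβ₂ into A → αA' and A' → β₁ | β₂
(α is the longest common prefix among the alternatives). Repeat until
no nonterminal has two alternatives with a common prefix.

Round 1: L has alternatives sharing prefix 'L , -'. Introduce L': L → L , - L'
  Add: L' → -
  Add: L' → x ,
  Add: L' → ε

No remaining common prefixes — done.

Resulting grammar:
L → L , - L'
L' → -
L' → x ,
L' → ε
L → x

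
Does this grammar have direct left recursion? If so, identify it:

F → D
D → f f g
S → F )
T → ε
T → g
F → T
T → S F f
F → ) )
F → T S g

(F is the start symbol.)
No direct left recursion

F → D: starts with D
D → f f g: starts with f
S → F ): starts with F
T → ε: starts with ε
T → g: starts with g
F → T: starts with T
T → S F f: starts with S
F → ) ): starts with ')'
F → T S g: starts with T

No direct left recursion found.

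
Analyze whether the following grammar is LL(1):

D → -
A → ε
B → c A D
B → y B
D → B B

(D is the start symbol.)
Yes, the grammar is LL(1).

Relevant sets:
  FIRST(B) = { 'c', 'y' }

For D:
  PREDICT(D → '-') = { '-' }
  PREDICT(D → B B) = { 'c', 'y' }
For B:
  PREDICT(B → c A D) = { 'c' }
  PREDICT(B → y B) = { 'y' }
A has a single production, so nothing to check there.

All predict sets are disjoint. The grammar IS LL(1).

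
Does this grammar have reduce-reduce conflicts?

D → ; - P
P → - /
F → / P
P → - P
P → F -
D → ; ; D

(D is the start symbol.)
No reduce-reduce conflicts

A reduce-reduce conflict occurs when an LR(0) state has two complete items [A → α .] and [B → β .] — both call for a reduction, and with no lookahead the parser cannot choose between them.

Augment with D' → D and build the canonical LR(0) collection (I0 = CLOSURE({[D' → . D]}), then GOTO on every symbol after a dot until no new states appear). It has 14 states:
  I0: { [D → . ; - P], [D → . ; ; D], [D' → . D] }  — shift
  I1: { [D → ; . - P], [D → ; . ; D] }  — shift
  I2: { [D' → D .] }  — accept
  I3: { [D → ; - . P], [F → . / P], [P → . - /], [P → . - P], [P → . F -] }  — shift
  I4: { [D → . ; - P], [D → . ; ; D], [D → ; ; . D] }  — shift
  I5: { [D → ; ; D .] }  — reduce
  I6: { [F → . / P], [P → - . /], [P → - . P], [P → . - /], [P → . - P], [P → . F -] }  — shift
  I7: { [F → . / P], [F → / . P], [P → . - /], [P → . - P], [P → . F -] }  — shift
  I8: { [P → F . -] }  — shift
  I9: { [D → ; - P .] }  — reduce
  I10: { [P → F - .] }  — reduce
  I11: { [F → / P .] }  — reduce
  I12: { [F → . / P], [F → / . P], [P → - / .], [P → . - /], [P → . - P], [P → . F -] }  — shift, reduce
  I13: { [P → - P .] }  — reduce

No state contains more than one complete item.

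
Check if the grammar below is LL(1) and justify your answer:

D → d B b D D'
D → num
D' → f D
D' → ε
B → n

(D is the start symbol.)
No. Predict set conflict for D': { 'f' }

A grammar is LL(1) if for each non-terminal N with multiple productions, the predict sets of those productions are pairwise disjoint, where PREDICT(N → α) = (FIRST(α) \ {ε}) ∪ (FOLLOW(N) if α ⇒* ε).

Relevant sets:
  FOLLOW(D') = { $, 'f' }

For D:
  PREDICT(D → d B b D D') = { 'd' }
  PREDICT(D → num) = { 'num' }
For D':
  PREDICT(D' → f D) = { 'f' }
  PREDICT(D' → ε) = { $, 'f' }
B has a single production, so nothing to check there.

Conflict found: Predict set conflict for D': { 'f' }
The grammar is NOT LL(1).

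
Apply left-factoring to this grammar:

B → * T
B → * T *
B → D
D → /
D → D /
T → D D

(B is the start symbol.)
B → * T B'
B' → ε
B' → *
B → D
D → /
D → D /
T → D D

Left-factoring transforms A → αβ₁ | αβ₂ into A → αA' and A' → β₁ | β₂
(α is the longest common prefix among the alternatives). Repeat until
no nonterminal has two alternatives with a common prefix.

Round 1: B has alternatives sharing prefix '* T'. Introduce B': B → * T B'
  Add: B' → ε
  Add: B' → *

No remaining common prefixes — done.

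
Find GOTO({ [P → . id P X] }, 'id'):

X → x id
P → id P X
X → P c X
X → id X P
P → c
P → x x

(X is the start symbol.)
{ [P → . c], [P → . id P X], [P → . x x], [P → id . P X] }

GOTO(I, 'id') = CLOSURE({ [A → αX.β] : [A → α.Xβ] ∈ I, X = 'id' })

Items with dot before 'id', with the dot advanced:
  [P → . id P X] → [P → id . P X]
Closure of the advanced items:
  [P → id . P X] has the dot before P: add [P → . id P X], [P → . c], [P → . x x]

GOTO = { [P → . c], [P → . id P X], [P → . x x], [P → id . P X] }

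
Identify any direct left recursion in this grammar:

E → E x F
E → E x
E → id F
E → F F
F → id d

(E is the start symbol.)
Direct left recursion occurs when N → N α for some non-terminal N (the right-hand side begins with the left-hand side itself).

E → E x F: LEFT RECURSIVE (starts with E)
E → E x: LEFT RECURSIVE (starts with E)
E → id F: starts with id
E → F F: starts with F
F → id d: starts with id

The grammar has direct left recursion on: E.

Answer: Yes, E is left-recursive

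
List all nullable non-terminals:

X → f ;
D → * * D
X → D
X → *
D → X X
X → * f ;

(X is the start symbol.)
A non-terminal is nullable if it can derive ε (the empty string): either it has an ε-production, or it has a production whose right-hand side consists entirely of nullable non-terminals.

There are no ε-productions, so no non-terminal can derive ε.
No non-terminals are nullable.

Answer: None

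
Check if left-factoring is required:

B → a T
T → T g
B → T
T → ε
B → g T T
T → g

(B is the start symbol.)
Left-factoring is needed when two productions for the same non-terminal
share a common prefix on the right-hand side.

Productions for B:
  B → a T
  B → T
  B → g T T
Productions for T:
  T → T g
  T → ε
  T → g

No common prefixes found.

Answer: No, left-factoring is not needed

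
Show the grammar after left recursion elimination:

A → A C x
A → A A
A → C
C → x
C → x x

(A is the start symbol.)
A → C A'
A' → C x A'
A' → A A'
A' → ε
C → x
C → x x

A is directly left-recursive. The standard transformation for
  A → A α₁ | ... | A α_m | β₁ | ... | β_n
is
  A  → β₁ A' | ... | β_n A'
  A' → α₁ A' | ... | α_m A' | ε

A → C becomes A → C A'
A → A C x becomes A' → C x A'
A → A A becomes A' → A A'
Add A' → ε

Productions for other non-terminals are unchanged:
  C → x
  C → x x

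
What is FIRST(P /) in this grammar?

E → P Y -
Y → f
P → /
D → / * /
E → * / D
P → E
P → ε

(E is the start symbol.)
FIRST sets of the non-terminals involved (from the grammar, by fixed-point iteration):
  FIRST(P) = { '*', '/', 'f', ε }

To compute FIRST(P /), process the symbols left to right:
Symbol P is a non-terminal. Add FIRST(P) \ {ε} = { '*', '/', 'f' }
P is nullable (ε ∈ FIRST(P)), continue to the next symbol.
Symbol / is a terminal. Add '/' and stop.
FIRST(P /) = { '*', '/', 'f' }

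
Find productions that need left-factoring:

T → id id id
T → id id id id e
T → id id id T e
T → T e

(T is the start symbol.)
Yes, T has productions with common prefix 'id id id'

Left-factoring is needed when two productions for the same non-terminal
share a common prefix on the right-hand side.

Productions for T:
  T → id id id
  T → id id id id e
  T → id id id T e
  T → T e

Found common prefix 'id id id' in productions for T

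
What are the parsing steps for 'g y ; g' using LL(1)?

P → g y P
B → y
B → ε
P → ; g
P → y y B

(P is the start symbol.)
Stack is shown with the top on the left.

Stack    Input      Action
--------------------------
P $      g y ; g $  output P → g y P
g y P $  g y ; g $  match 'g'
y P $    y ; g $    match 'y'
P $      ; g $      output P → ; g
; g $    ; g $      match ';'
g $      g $        match 'g'
$        $          accept

The string is accepted.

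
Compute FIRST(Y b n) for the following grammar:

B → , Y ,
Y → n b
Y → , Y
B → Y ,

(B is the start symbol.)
{ ',', 'n' }

FIRST sets of the non-terminals involved (from the grammar, by fixed-point iteration):
  FIRST(Y) = { ',', 'n' }

To compute FIRST(Y b n), process the symbols left to right:
Symbol Y is a non-terminal. Add FIRST(Y) \ {ε} = { ',', 'n' }
Y is not nullable (ε ∉ FIRST(Y)), so stop here.
FIRST(Y b n) = { ',', 'n' }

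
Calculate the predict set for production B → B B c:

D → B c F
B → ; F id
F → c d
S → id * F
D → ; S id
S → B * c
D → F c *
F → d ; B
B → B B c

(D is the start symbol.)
PREDICT(B → B B c) = (FIRST(RHS) \ {ε}) ∪ (FOLLOW(B) if ε ∈ FIRST(RHS), i.e. RHS ⇒* ε)
FIRST(B) = { ';' }
FIRST(B B c) = { ';' }
ε ∉ FIRST(B B c), so FOLLOW(B) is not added.
PREDICT(B → B B c) = { ';' }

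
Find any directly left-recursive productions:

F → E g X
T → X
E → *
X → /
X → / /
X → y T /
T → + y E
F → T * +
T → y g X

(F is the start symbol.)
Direct left recursion occurs when N → N α for some non-terminal N (the right-hand side begins with the left-hand side itself).

F → E g X: starts with E
T → X: starts with X
E → *: starts with '*'
X → /: starts with '/'
X → / /: starts with '/'
X → y T /: starts with y
T → + y E: starts with '+'
F → T * +: starts with T
T → y g X: starts with y

No direct left recursion found.

Answer: No direct left recursion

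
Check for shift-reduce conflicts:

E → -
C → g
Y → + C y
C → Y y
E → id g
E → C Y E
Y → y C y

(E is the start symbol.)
A shift-reduce conflict occurs when an LR(0) state has both:
  - a complete (reduce) item [A → α .] (dot at the end), and
  - a shift item [B → β . c γ] (dot before a terminal).

Augment with E' → E and build the canonical LR(0) collection (I0 = CLOSURE({[E' → . E]}), then GOTO on every symbol after a dot until no new states appear). It has 17 states:
  I0: { [C → . Y y], [C → . g], [E → . -], [E → . C Y E], [E → . id g], [E' → . E], [Y → . + C y], [Y → . y C y] }  — shift
  I1: { [C → . Y y], [C → . g], [Y → + . C y], [Y → . + C y], [Y → . y C y] }  — shift
  I2: { [E → - .] }  — reduce
  I3: { [E → C . Y E], [Y → . + C y], [Y → . y C y] }  — shift
  I4: { [E' → E .] }  — accept
  I5: { [C → Y . y] }  — shift
  I6: { [C → g .] }  — reduce
  I7: { [E → id . g] }  — shift
  I8: { [C → . Y y], [C → . g], [Y → . + C y], [Y → . y C y], [Y → y . C y] }  — shift
  I9: { [Y → y C . y] }  — shift
  I10: { [Y → y C y .] }  — reduce
  I11: { [E → id g .] }  — reduce
  I12: { [C → Y y .] }  — reduce
  I13: { [C → . Y y], [C → . g], [E → . -], [E → . C Y E], [E → . id g], [E → C Y . E], [Y → . + C y], [Y → . y C y] }  — shift
  I14: { [E → C Y E .] }  — reduce
  I15: { [Y → + C . y] }  — shift
  I16: { [Y → + C y .] }  — reduce

No state contains both a complete item and a shift item.

Answer: No shift-reduce conflicts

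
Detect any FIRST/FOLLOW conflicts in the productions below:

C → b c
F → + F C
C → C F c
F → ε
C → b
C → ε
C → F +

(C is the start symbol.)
A FIRST/FOLLOW conflict occurs when a non-terminal N has a nullable alternative N → β (β ⇒* ε) and another alternative N → α with FIRST(α) ∩ FOLLOW(N) ≠ ∅: on such a lookahead the parser cannot decide between expanding α and letting N vanish via β.

Nullable non-terminals: C, F.
FIRST sets used below: FIRST(C) = { '+', 'b', 'c', ε }, FIRST(F) = { '+', ε }

C: nullable alternative(s) C → ε; FOLLOW(C) = { $, '+', 'b', 'c' }
  C → b c: FIRST \ {ε} = { 'b' } — overlaps FOLLOW(C) on { 'b' }: CONFLICT
  C → C F c: FIRST \ {ε} = { '+', 'b', 'c' } — overlaps FOLLOW(C) on { '+', 'b', 'c' }: CONFLICT
  C → b: FIRST \ {ε} = { 'b' } — overlaps FOLLOW(C) on { 'b' }: CONFLICT
  C → ε: FIRST \ {ε} = { } — this is the only nullable alternative, skip
  C → F +: FIRST \ {ε} = { '+' } — overlaps FOLLOW(C) on { '+' }: CONFLICT

F: nullable alternative(s) F → ε; FOLLOW(F) = { '+', 'b', 'c' }
  F → + F C: FIRST \ {ε} = { '+' } — overlaps FOLLOW(F) on { '+' }: CONFLICT
  F → ε: FIRST \ {ε} = { } — this is the only nullable alternative, skip

So the grammar has 5 FIRST/FOLLOW conflicts (marked CONFLICT above).

Answer: Yes. C → b c with FOLLOW(C) on { 'b' }; C → C F c with FOLLOW(C) on { '+', 'b', 'c' }; C → b with FOLLOW(C) on { 'b' }; C → F '+' with FOLLOW(C) on { '+' }; F → '+' F C with FOLLOW(F) on { '+' }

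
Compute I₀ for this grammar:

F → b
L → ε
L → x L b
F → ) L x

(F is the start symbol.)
{ [F → . ) L x], [F → . b], [F' → . F] }

First, augment the grammar with F' → F
I₀ = CLOSURE({ [F' → . F] }):
  [F' → . F] has the dot before F: add [F → . b], [F → . ) L x]
No further items can be added.

I₀ = { [F → . ) L x], [F → . b], [F' → . F] }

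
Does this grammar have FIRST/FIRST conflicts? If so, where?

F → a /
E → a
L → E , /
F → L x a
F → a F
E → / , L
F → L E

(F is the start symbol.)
A FIRST/FIRST conflict occurs when two productions N → α and N → β for the same non-terminal have FIRST(α) ∩ FIRST(β) ≠ ∅ (with ε ∈ FIRST of a nullable right-hand side, so two nullable alternatives also conflict).

FIRST sets of the non-terminals at (or reachable through a nullable prefix from) the front of some alternative:
  FIRST(L) = { '/', 'a' }

Productions for F:
  F → a /: FIRST = { 'a' }
  F → L x a: FIRST = { '/', 'a' }
  F → a F: FIRST = { 'a' }
  F → L E: FIRST = { '/', 'a' }
Productions for E:
  E → a: FIRST = { 'a' }
  E → / , L: FIRST = { '/' }
L has only one production, so no FIRST/FIRST conflict is possible there.

Conflict for F: F → a / and F → L x a
  Overlap: { 'a' }
Conflict for F: F → a / and F → a F
  Overlap: { 'a' }
Conflict for F: F → a / and F → L E
  Overlap: { 'a' }
Conflict for F: F → L x a and F → a F
  Overlap: { 'a' }
Conflict for F: F → L x a and F → L E
  Overlap: { '/', 'a' }
Conflict for F: F → a F and F → L E
  Overlap: { 'a' }

Answer: Yes. F → a '/' / F → L x a on { 'a' }; F → a '/' / F → a F on { 'a' }; F → a '/' / F → L E on { 'a' }; F → L x a / F → a F on { 'a' }; F → L x a / F → L E on { '/', 'a' }; F → a F / F → L E on { 'a' }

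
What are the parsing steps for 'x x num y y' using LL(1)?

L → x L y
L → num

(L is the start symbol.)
LL(1) parsing maintains a stack (initially the start symbol over $) and the input. At each step: if the stack top is a terminal, match it against the current input token; if it is a non-terminal N, replace it with the RHS of M[N, lookahead] (the unique production whose predict set contains the lookahead).

Stack is shown with the top on the left.

Stack      Input          Action
--------------------------------
L $        x x num y y $  output L → x L y
x L y $    x x num y y $  match 'x'
L y $      x num y y $    output L → x L y
x L y y $  x num y y $    match 'x'
L y y $    num y y $      output L → num
num y y $  num y y $      match 'num'
y y $      y y $          match 'y'
y $        y $            match 'y'
$          $              accept

The string is accepted.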